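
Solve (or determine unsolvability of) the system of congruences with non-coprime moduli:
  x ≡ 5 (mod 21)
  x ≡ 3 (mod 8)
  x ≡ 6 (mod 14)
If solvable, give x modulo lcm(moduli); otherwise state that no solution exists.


Moduli 21, 8, 14 are not pairwise coprime, so CRT works modulo lcm(m_i) when all pairwise compatibility conditions hold.
Pairwise compatibility: gcd(m_i, m_j) must divide a_i - a_j for every pair.
Merge one congruence at a time:
  Start: x ≡ 5 (mod 21).
  Combine with x ≡ 3 (mod 8): gcd(21, 8) = 1; 3 - 5 = -2, which IS divisible by 1, so compatible.
    Write x = 5 + 21·t and substitute into x ≡ 3 (mod 8): 21·t ≡ 3 − 5 = -2 (mod 8).
    Reduce coefficients mod 8: 5·t ≡ 6 (mod 8).
    The inverse of 5 mod 8 is 5 (since 5·5 = 25 = 3·8 + 1), so t ≡ 5·6 = 30 ≡ 6 (mod 8).
    Then x = 5 + 21·6 = 131, valid modulo lcm(21, 8) = 168: x ≡ 131 (mod 168).
  Combine with x ≡ 6 (mod 14): gcd(168, 14) = 14, and 6 - 131 = -125 is NOT divisible by 14.
    ⇒ system is inconsistent (no integer solution).

No solution (the system is inconsistent).


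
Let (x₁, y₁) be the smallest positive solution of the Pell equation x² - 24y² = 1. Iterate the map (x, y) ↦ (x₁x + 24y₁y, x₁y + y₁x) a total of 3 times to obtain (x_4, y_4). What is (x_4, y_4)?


Step 1: Find the fundamental solution (x₁, y₁) of x² - 24y² = 1.
  Expand √24 as a continued fraction. a₀ = ⌊√24⌋ = 4; iterate m_{k+1} = d_k·a_k − m_k, d_{k+1} = (24 − m_{k+1}²)/d_k, a_{k+1} = ⌊(a₀ + m_{k+1})/d_{k+1}⌋ (starting m₀ = 0, d₀ = 1), with convergents p_k = a_k·p_{k-1} + p_{k-2}, q_k = a_k·q_{k-1} + q_{k-2} (p₋₁ = 1, q₋₁ = 0):
  k = 0: a₀ = 4; p₀/q₀ = 4/1; p₀² − 24·q₀² = 16 − 24 = -8.
  k = 1: m = 4, d = 8, a = ⌊(4 + 4)/8⌋ = 1; p/q = (1·4 + 1)/(1·1 + 0) = 5/1; p² − 24·q² = 25 − 24 = 1.
  The first convergent with p² − 24·q² = 1 gives the fundamental solution (x₁, y₁) = (5, 1).
Step 2: Apply the recurrence (x_{n+1}, y_{n+1}) = (x₁x_n + 24y₁y_n, x₁y_n + y₁x_n) repeatedly.
  From (x_1, y_1) = (5, 1): x_2 = 5·5 + 24·1·1 = 49; y_2 = 5·1 + 1·5 = 10.
  From (x_2, y_2) = (49, 10): x_3 = 5·49 + 24·1·10 = 485; y_3 = 5·10 + 1·49 = 99.
  From (x_3, y_3) = (485, 99): x_4 = 5·485 + 24·1·99 = 4801; y_4 = 5·99 + 1·485 = 980.
Step 3: Verify x_4² - 24·y_4² = 23049601 - 23049600 = 1 (should be 1). ✓

(x_1, y_1) = (5, 1); (x_4, y_4) = (4801, 980).


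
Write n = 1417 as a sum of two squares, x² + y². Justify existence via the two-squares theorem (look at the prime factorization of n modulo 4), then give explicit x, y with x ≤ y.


Step 1: Factor n = 1417 = 13 · 109.
Step 2: Check the mod-4 condition on each prime factor: 13 ≡ 1 (mod 4), exponent 1; 109 ≡ 1 (mod 4), exponent 1.
All primes ≡ 3 (mod 4) appear to even exponent (or don't appear), so by the two-squares theorem n IS expressible as a sum of two squares.
Step 3: Build a representation. Here n = 13 · 109 is a product of primes ≡ 1 (mod 4). Each prime p ≡ 1 (mod 4) is itself a sum of two squares; find a² by testing p − a² for a perfect square:
  13: 13 − 1² = 12, 13 − 2² = 9 = 3² ⇒ 13 = 2² + 3².
  109: 109 − 1² = 108, 109 − 2² = 105, 109 − 3² = 100 = 10² ⇒ 109 = 3² + 10².
  Combine using the Brahmagupta–Fibonacci identity (a² + b²)(c² + d²) = (ac − bd)² + (ad + bc)² = (ac + bd)² + (ad − bc)²:
  13 · 109 = 1417: from (2² + 3²)(3² + 10²), take (2·3 − 3·10, 2·10 + 3·3) = (6 − 30, 20 + 9) = (-24, 29); dropping signs (only squares matter) gives (24, 29); check 24² + 29² = 576 + 841 = 1417 ✓.
Step 4: Order so x ≤ y and verify: 24² + 29² = 576 + 841 = 1417 = n. ✓

n = 1417 = 24² + 29² (one valid representation with x ≤ y).


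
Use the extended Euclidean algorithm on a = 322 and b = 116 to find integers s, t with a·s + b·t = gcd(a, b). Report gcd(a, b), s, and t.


Euclidean algorithm on (322, 116) — divide until remainder is 0:
  322 = 2 · 116 + 90
  116 = 1 · 90 + 26
  90 = 3 · 26 + 12
  26 = 2 · 12 + 2
  12 = 6 · 2 + 0
gcd(322, 116) = 2.
Track Bezout coefficients alongside the remainders: start with r₀ = 322 = a·1 + b·0 (s = 1, t = 0) and r₁ = 116 = a·0 + b·1 (s = 0, t = 1); each new remainder r_{k+1} = r_{k-1} − q_k·r_k inherits s_{k+1} = s_{k-1} − q_k·s_k, t_{k+1} = t_{k-1} − q_k·t_k, so r_k = a·s_k + b·t_k at every step:
  q = 2: r = 90, s = 1 − 2·0 = 1, t = 0 − 2·1 = -2  (check: 322·1 + 116·(-2) = 90)
  q = 1: r = 26, s = 0 − 1·1 = -1, t = 1 − 1·(-2) = 3  (check: 322·(-1) + 116·3 = 26)
  q = 3: r = 12, s = 1 − 3·(-1) = 4, t = -2 − 3·3 = -11  (check: 322·4 + 116·(-11) = 12)
  q = 2: r = 2, s = -1 − 2·4 = -9, t = 3 − 2·(-11) = 25  (check: 322·(-9) + 116·25 = 2)
The row with r = 2 (the gcd) gives the Bezout coefficients s = -9, t = 25.
Result: 322 · (-9) + 116 · (25) = 2.

gcd(322, 116) = 2; s = -9, t = 25 (check: 322·(-9) + 116·25 = 2).


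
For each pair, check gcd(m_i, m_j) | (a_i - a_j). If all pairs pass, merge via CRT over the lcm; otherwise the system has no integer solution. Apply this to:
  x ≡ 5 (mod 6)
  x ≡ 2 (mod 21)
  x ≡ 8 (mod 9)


Moduli 6, 21, 9 are not pairwise coprime, so CRT works modulo lcm(m_i) when all pairwise compatibility conditions hold.
Pairwise compatibility: gcd(m_i, m_j) must divide a_i - a_j for every pair.
Merge one congruence at a time:
  Start: x ≡ 5 (mod 6).
  Combine with x ≡ 2 (mod 21): gcd(6, 21) = 3; 2 - 5 = -3, which IS divisible by 3, so compatible.
    Write x = 5 + 6·t and substitute into x ≡ 2 (mod 21): 6·t ≡ 2 − 5 = -3 (mod 21).
    Divide the congruence (and modulus) by g = 3: 2·t ≡ -1 (mod 7).
    Reduce coefficients mod 7: 2·t ≡ 6 (mod 7).
    The inverse of 2 mod 7 is 4 (since 2·4 = 8 = 1·7 + 1), so t ≡ 4·6 = 24 ≡ 3 (mod 7).
    Then x = 5 + 6·3 = 23, valid modulo lcm(6, 21) = 42: x ≡ 23 (mod 42).
  Combine with x ≡ 8 (mod 9): gcd(42, 9) = 3; 8 - 23 = -15, which IS divisible by 3, so compatible.
    Write x = 23 + 42·t and substitute into x ≡ 8 (mod 9): 42·t ≡ 8 − 23 = -15 (mod 9).
    Divide the congruence (and modulus) by g = 3: 14·t ≡ -5 (mod 3).
    Reduce coefficients mod 3: 2·t ≡ 1 (mod 3).
    The inverse of 2 mod 3 is 2 (since 2·2 = 4 = 1·3 + 1), so t ≡ 2·1 = 2 ≡ 2 (mod 3).
    Then x = 23 + 42·2 = 107, valid modulo lcm(42, 9) = 126: x ≡ 107 (mod 126).
Verify: 107 mod 6 = 5, 107 mod 21 = 2, 107 mod 9 = 8.

x ≡ 107 (mod 126).


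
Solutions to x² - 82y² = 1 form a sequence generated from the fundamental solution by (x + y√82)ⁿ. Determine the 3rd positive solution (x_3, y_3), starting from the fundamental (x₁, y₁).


Step 1: Find the fundamental solution (x₁, y₁) of x² - 82y² = 1.
  Expand √82 as a continued fraction. a₀ = ⌊√82⌋ = 9; iterate m_{k+1} = d_k·a_k − m_k, d_{k+1} = (82 − m_{k+1}²)/d_k, a_{k+1} = ⌊(a₀ + m_{k+1})/d_{k+1}⌋ (starting m₀ = 0, d₀ = 1), with convergents p_k = a_k·p_{k-1} + p_{k-2}, q_k = a_k·q_{k-1} + q_{k-2} (p₋₁ = 1, q₋₁ = 0):
  k = 0: a₀ = 9; p₀/q₀ = 9/1; p₀² − 82·q₀² = 81 − 82 = -1.
  k = 1: m = 9, d = 1, a = ⌊(9 + 9)/1⌋ = 18; p/q = (18·9 + 1)/(18·1 + 0) = 163/18; p² − 82·q² = 26569 − 26568 = 1.
  The first convergent with p² − 82·q² = 1 gives the fundamental solution (x₁, y₁) = (163, 18).
Step 2: Apply the recurrence (x_{n+1}, y_{n+1}) = (x₁x_n + 82y₁y_n, x₁y_n + y₁x_n) repeatedly.
  From (x_1, y_1) = (163, 18): x_2 = 163·163 + 82·18·18 = 53137; y_2 = 163·18 + 18·163 = 5868.
  From (x_2, y_2) = (53137, 5868): x_3 = 163·53137 + 82·18·5868 = 17322499; y_3 = 163·5868 + 18·53137 = 1912950.
Step 3: Verify x_3² - 82·y_3² = 300068971605001 - 300068971605000 = 1 (should be 1). ✓

(x_1, y_1) = (163, 18); (x_3, y_3) = (17322499, 1912950).


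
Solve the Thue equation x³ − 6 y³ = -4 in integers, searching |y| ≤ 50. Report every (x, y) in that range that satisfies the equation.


The equation is x³ - 6y³ = -4. For fixed y, x³ = 6·y³ − 4, so a solution requires the RHS to be a perfect cube.
Strategy: iterate y from -50 to 50, compute RHS = 6·y³ − 4, and check whether it is a (positive or negative) perfect cube.
Check small values of y:
  y = 0: RHS = -4 is not a perfect cube.
  y = 1: RHS = 2 is not a perfect cube.
  y = -1: RHS = -10 is not a perfect cube.
  y = 2: RHS = 44 is not a perfect cube.
  y = -2: RHS = -52 is not a perfect cube.
  y = 3: RHS = 158 is not a perfect cube.
  y = -3: RHS = -166 is not a perfect cube.
Continuing the search up to |y| = 50 finds no solutions either.
No (x, y) in the scanned range satisfies the equation.

No integer solutions with |y| ≤ 50.


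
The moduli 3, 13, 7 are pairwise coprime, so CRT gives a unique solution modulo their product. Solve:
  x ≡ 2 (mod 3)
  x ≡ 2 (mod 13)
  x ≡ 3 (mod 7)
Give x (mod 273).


Moduli 3, 13, 7 are pairwise coprime; by CRT there is a unique solution modulo M = 3 · 13 · 7 = 273.
Solve pairwise, accumulating the modulus:
  Start with x ≡ 2 (mod 3).
  Combine with x ≡ 2 (mod 13): since gcd(3, 13) = 1, we get a unique residue mod 39.
    Write x = 2 + 3·t and substitute into x ≡ 2 (mod 13): 3·t ≡ 2 − 2 = 0 (mod 13).
    The inverse of 3 mod 13 is 9 (since 3·9 = 27 = 2·13 + 1), so t ≡ 9·0 = 0 ≡ 0 (mod 13).
    Then x = 2 + 3·0 = 2, valid modulo lcm(3, 13) = 39: x ≡ 2 (mod 39).
  Combine with x ≡ 3 (mod 7): since gcd(39, 7) = 1, we get a unique residue mod 273.
    Write x = 2 + 39·t and substitute into x ≡ 3 (mod 7): 39·t ≡ 3 − 2 = 1 (mod 7).
    Reduce coefficients mod 7: 4·t ≡ 1 (mod 7).
    The inverse of 4 mod 7 is 2 (since 4·2 = 8 = 1·7 + 1), so t ≡ 2·1 = 2 ≡ 2 (mod 7).
    Then x = 2 + 39·2 = 80, valid modulo lcm(39, 7) = 273: x ≡ 80 (mod 273).
Verify: 80 mod 3 = 2 ✓, 80 mod 13 = 2 ✓, 80 mod 7 = 3 ✓.

x ≡ 80 (mod 273).


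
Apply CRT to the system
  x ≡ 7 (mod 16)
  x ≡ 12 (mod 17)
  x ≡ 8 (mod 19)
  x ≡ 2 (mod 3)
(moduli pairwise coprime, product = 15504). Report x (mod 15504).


Product of moduli M = 16 · 17 · 19 · 3 = 15504.
Merge one congruence at a time:
  Start: x ≡ 7 (mod 16).
  Combine with x ≡ 12 (mod 17); new modulus lcm = 272.
    Write x = 7 + 16·t and substitute into x ≡ 12 (mod 17): 16·t ≡ 12 − 7 = 5 (mod 17).
    The inverse of 16 mod 17 is 16 (since 16·16 = 256 = 15·17 + 1), so t ≡ 16·5 = 80 ≡ 12 (mod 17).
    Then x = 7 + 16·12 = 199, valid modulo lcm(16, 17) = 272: x ≡ 199 (mod 272).
  Combine with x ≡ 8 (mod 19); new modulus lcm = 5168.
    Write x = 199 + 272·t and substitute into x ≡ 8 (mod 19): 272·t ≡ 8 − 199 = -191 (mod 19).
    Reduce coefficients mod 19: 6·t ≡ 18 (mod 19).
    The inverse of 6 mod 19 is 16 (since 6·16 = 96 = 5·19 + 1), so t ≡ 16·18 = 288 ≡ 3 (mod 19).
    Then x = 199 + 272·3 = 1015, valid modulo lcm(272, 19) = 5168: x ≡ 1015 (mod 5168).
  Combine with x ≡ 2 (mod 3); new modulus lcm = 15504.
    Write x = 1015 + 5168·t and substitute into x ≡ 2 (mod 3): 5168·t ≡ 2 − 1015 = -1013 (mod 3).
    Reduce coefficients mod 3: 2·t ≡ 1 (mod 3).
    The inverse of 2 mod 3 is 2 (since 2·2 = 4 = 1·3 + 1), so t ≡ 2·1 = 2 ≡ 2 (mod 3).
    Then x = 1015 + 5168·2 = 11351, valid modulo lcm(5168, 3) = 15504: x ≡ 11351 (mod 15504).
Verify against each original: 11351 mod 16 = 7, 11351 mod 17 = 12, 11351 mod 19 = 8, 11351 mod 3 = 2.

x ≡ 11351 (mod 15504).


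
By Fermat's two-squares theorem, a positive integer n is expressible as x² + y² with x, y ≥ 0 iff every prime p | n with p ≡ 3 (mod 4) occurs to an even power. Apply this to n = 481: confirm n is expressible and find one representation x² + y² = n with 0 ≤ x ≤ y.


Step 1: Factor n = 481 = 13 · 37.
Step 2: Check the mod-4 condition on each prime factor: 13 ≡ 1 (mod 4), exponent 1; 37 ≡ 1 (mod 4), exponent 1.
All primes ≡ 3 (mod 4) appear to even exponent (or don't appear), so by the two-squares theorem n IS expressible as a sum of two squares.
Step 3: Build a representation. Here n = 13 · 37 is a product of primes ≡ 1 (mod 4). Each prime p ≡ 1 (mod 4) is itself a sum of two squares; find a² by testing p − a² for a perfect square:
  13: 13 − 1² = 12, 13 − 2² = 9 = 3² ⇒ 13 = 2² + 3².
  37: 37 − 1² = 36 = 6² ⇒ 37 = 1² + 6².
  Combine using the Brahmagupta–Fibonacci identity (a² + b²)(c² + d²) = (ac − bd)² + (ad + bc)² = (ac + bd)² + (ad − bc)²:
  13 · 37 = 481: from (2² + 3²)(1² + 6²), take (2·1 − 3·6, 2·6 + 3·1) = (2 − 18, 12 + 3) = (-16, 15); dropping signs (only squares matter) gives (16, 15); check 16² + 15² = 256 + 225 = 481 ✓.
Step 4: Order so x ≤ y and verify: 15² + 16² = 225 + 256 = 481 = n. ✓

n = 481 = 15² + 16² (one valid representation with x ≤ y).


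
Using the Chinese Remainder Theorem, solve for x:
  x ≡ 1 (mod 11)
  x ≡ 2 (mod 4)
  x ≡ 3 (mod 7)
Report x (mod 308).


Moduli 11, 4, 7 are pairwise coprime; by CRT there is a unique solution modulo M = 11 · 4 · 7 = 308.
Solve pairwise, accumulating the modulus:
  Start with x ≡ 1 (mod 11).
  Combine with x ≡ 2 (mod 4): since gcd(11, 4) = 1, we get a unique residue mod 44.
    Write x = 1 + 11·t and substitute into x ≡ 2 (mod 4): 11·t ≡ 2 − 1 = 1 (mod 4).
    Reduce coefficients mod 4: 3·t ≡ 1 (mod 4).
    The inverse of 3 mod 4 is 3 (since 3·3 = 9 = 2·4 + 1), so t ≡ 3·1 = 3 ≡ 3 (mod 4).
    Then x = 1 + 11·3 = 34, valid modulo lcm(11, 4) = 44: x ≡ 34 (mod 44).
  Combine with x ≡ 3 (mod 7): since gcd(44, 7) = 1, we get a unique residue mod 308.
    Write x = 34 + 44·t and substitute into x ≡ 3 (mod 7): 44·t ≡ 3 − 34 = -31 (mod 7).
    Reduce coefficients mod 7: 2·t ≡ 4 (mod 7).
    The inverse of 2 mod 7 is 4 (since 2·4 = 8 = 1·7 + 1), so t ≡ 4·4 = 16 ≡ 2 (mod 7).
    Then x = 34 + 44·2 = 122, valid modulo lcm(44, 7) = 308: x ≡ 122 (mod 308).
Verify: 122 mod 11 = 1 ✓, 122 mod 4 = 2 ✓, 122 mod 7 = 3 ✓.

x ≡ 122 (mod 308).


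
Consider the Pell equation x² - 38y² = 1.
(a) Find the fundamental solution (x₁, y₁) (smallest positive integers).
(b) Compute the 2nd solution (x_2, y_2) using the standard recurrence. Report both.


Step 1: Find the fundamental solution (x₁, y₁) of x² - 38y² = 1.
  Expand √38 as a continued fraction. a₀ = ⌊√38⌋ = 6; iterate m_{k+1} = d_k·a_k − m_k, d_{k+1} = (38 − m_{k+1}²)/d_k, a_{k+1} = ⌊(a₀ + m_{k+1})/d_{k+1}⌋ (starting m₀ = 0, d₀ = 1), with convergents p_k = a_k·p_{k-1} + p_{k-2}, q_k = a_k·q_{k-1} + q_{k-2} (p₋₁ = 1, q₋₁ = 0):
  k = 0: a₀ = 6; p₀/q₀ = 6/1; p₀² − 38·q₀² = 36 − 38 = -2.
  k = 1: m = 6, d = 2, a = ⌊(6 + 6)/2⌋ = 6; p/q = (6·6 + 1)/(6·1 + 0) = 37/6; p² − 38·q² = 1369 − 1368 = 1.
  The first convergent with p² − 38·q² = 1 gives the fundamental solution (x₁, y₁) = (37, 6).
Step 2: Apply the recurrence (x_{n+1}, y_{n+1}) = (x₁x_n + 38y₁y_n, x₁y_n + y₁x_n) repeatedly.
  From (x_1, y_1) = (37, 6): x_2 = 37·37 + 38·6·6 = 2737; y_2 = 37·6 + 6·37 = 444.
Step 3: Verify x_2² - 38·y_2² = 7491169 - 7491168 = 1 (should be 1). ✓

(x_1, y_1) = (37, 6); (x_2, y_2) = (2737, 444).


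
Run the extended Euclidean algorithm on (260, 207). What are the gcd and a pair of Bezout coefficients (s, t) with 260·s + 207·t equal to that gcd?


Euclidean algorithm on (260, 207) — divide until remainder is 0:
  260 = 1 · 207 + 53
  207 = 3 · 53 + 48
  53 = 1 · 48 + 5
  48 = 9 · 5 + 3
  5 = 1 · 3 + 2
  3 = 1 · 2 + 1
  2 = 2 · 1 + 0
gcd(260, 207) = 1.
Track Bezout coefficients alongside the remainders: start with r₀ = 260 = a·1 + b·0 (s = 1, t = 0) and r₁ = 207 = a·0 + b·1 (s = 0, t = 1); each new remainder r_{k+1} = r_{k-1} − q_k·r_k inherits s_{k+1} = s_{k-1} − q_k·s_k, t_{k+1} = t_{k-1} − q_k·t_k, so r_k = a·s_k + b·t_k at every step:
  q = 1: r = 53, s = 1 − 1·0 = 1, t = 0 − 1·1 = -1  (check: 260·1 + 207·(-1) = 53)
  q = 3: r = 48, s = 0 − 3·1 = -3, t = 1 − 3·(-1) = 4  (check: 260·(-3) + 207·4 = 48)
  q = 1: r = 5, s = 1 − 1·(-3) = 4, t = -1 − 1·4 = -5  (check: 260·4 + 207·(-5) = 5)
  q = 9: r = 3, s = -3 − 9·4 = -39, t = 4 − 9·(-5) = 49  (check: 260·(-39) + 207·49 = 3)
  q = 1: r = 2, s = 4 − 1·(-39) = 43, t = -5 − 1·49 = -54  (check: 260·43 + 207·(-54) = 2)
  q = 1: r = 1, s = -39 − 1·43 = -82, t = 49 − 1·(-54) = 103  (check: 260·(-82) + 207·103 = 1)
The row with r = 1 (the gcd) gives the Bezout coefficients s = -82, t = 103.
Result: 260 · (-82) + 207 · (103) = 1.

gcd(260, 207) = 1; s = -82, t = 103 (check: 260·(-82) + 207·103 = 1).


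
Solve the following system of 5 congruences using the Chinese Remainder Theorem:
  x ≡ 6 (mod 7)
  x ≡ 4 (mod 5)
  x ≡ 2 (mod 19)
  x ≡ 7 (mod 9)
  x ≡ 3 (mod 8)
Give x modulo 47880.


Product of moduli M = 7 · 5 · 19 · 9 · 8 = 47880.
Merge one congruence at a time:
  Start: x ≡ 6 (mod 7).
  Combine with x ≡ 4 (mod 5); new modulus lcm = 35.
    Write x = 6 + 7·t and substitute into x ≡ 4 (mod 5): 7·t ≡ 4 − 6 = -2 (mod 5).
    Reduce coefficients mod 5: 2·t ≡ 3 (mod 5).
    The inverse of 2 mod 5 is 3 (since 2·3 = 6 = 1·5 + 1), so t ≡ 3·3 = 9 ≡ 4 (mod 5).
    Then x = 6 + 7·4 = 34, valid modulo lcm(7, 5) = 35: x ≡ 34 (mod 35).
  Combine with x ≡ 2 (mod 19); new modulus lcm = 665.
    Write x = 34 + 35·t and substitute into x ≡ 2 (mod 19): 35·t ≡ 2 − 34 = -32 (mod 19).
    Reduce coefficients mod 19: 16·t ≡ 6 (mod 19).
    The inverse of 16 mod 19 is 6 (since 16·6 = 96 = 5·19 + 1), so t ≡ 6·6 = 36 ≡ 17 (mod 19).
    Then x = 34 + 35·17 = 629, valid modulo lcm(35, 19) = 665: x ≡ 629 (mod 665).
  Combine with x ≡ 7 (mod 9); new modulus lcm = 5985.
    Write x = 629 + 665·t and substitute into x ≡ 7 (mod 9): 665·t ≡ 7 − 629 = -622 (mod 9).
    Reduce coefficients mod 9: 8·t ≡ 8 (mod 9).
    The inverse of 8 mod 9 is 8 (since 8·8 = 64 = 7·9 + 1), so t ≡ 8·8 = 64 ≡ 1 (mod 9).
    Then x = 629 + 665·1 = 1294, valid modulo lcm(665, 9) = 5985: x ≡ 1294 (mod 5985).
  Combine with x ≡ 3 (mod 8); new modulus lcm = 47880.
    Write x = 1294 + 5985·t and substitute into x ≡ 3 (mod 8): 5985·t ≡ 3 − 1294 = -1291 (mod 8).
    Reduce coefficients mod 8: 1·t ≡ 5 (mod 8).
    So t ≡ 5 (mod 8).
    Then x = 1294 + 5985·5 = 31219, valid modulo lcm(5985, 8) = 47880: x ≡ 31219 (mod 47880).
Verify against each original: 31219 mod 7 = 6, 31219 mod 5 = 4, 31219 mod 19 = 2, 31219 mod 9 = 7, 31219 mod 8 = 3.

x ≡ 31219 (mod 47880).


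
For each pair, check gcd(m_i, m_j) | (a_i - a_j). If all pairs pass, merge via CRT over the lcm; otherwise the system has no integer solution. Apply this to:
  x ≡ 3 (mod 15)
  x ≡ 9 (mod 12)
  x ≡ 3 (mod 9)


Moduli 15, 12, 9 are not pairwise coprime, so CRT works modulo lcm(m_i) when all pairwise compatibility conditions hold.
Pairwise compatibility: gcd(m_i, m_j) must divide a_i - a_j for every pair.
Merge one congruence at a time:
  Start: x ≡ 3 (mod 15).
  Combine with x ≡ 9 (mod 12): gcd(15, 12) = 3; 9 - 3 = 6, which IS divisible by 3, so compatible.
    Write x = 3 + 15·t and substitute into x ≡ 9 (mod 12): 15·t ≡ 9 − 3 = 6 (mod 12).
    Divide the congruence (and modulus) by g = 3: 5·t ≡ 2 (mod 4).
    Reduce coefficients mod 4: 1·t ≡ 2 (mod 4).
    So t ≡ 2 (mod 4).
    Then x = 3 + 15·2 = 33, valid modulo lcm(15, 12) = 60: x ≡ 33 (mod 60).
  Combine with x ≡ 3 (mod 9): gcd(60, 9) = 3; 3 - 33 = -30, which IS divisible by 3, so compatible.
    Write x = 33 + 60·t and substitute into x ≡ 3 (mod 9): 60·t ≡ 3 − 33 = -30 (mod 9).
    Divide the congruence (and modulus) by g = 3: 20·t ≡ -10 (mod 3).
    Reduce coefficients mod 3: 2·t ≡ 2 (mod 3).
    The inverse of 2 mod 3 is 2 (since 2·2 = 4 = 1·3 + 1), so t ≡ 2·2 = 4 ≡ 1 (mod 3).
    Then x = 33 + 60·1 = 93, valid modulo lcm(60, 9) = 180: x ≡ 93 (mod 180).
Verify: 93 mod 15 = 3, 93 mod 12 = 9, 93 mod 9 = 3.

x ≡ 93 (mod 180).


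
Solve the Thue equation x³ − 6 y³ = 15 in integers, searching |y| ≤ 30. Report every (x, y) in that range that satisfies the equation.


The equation is x³ - 6y³ = 15. For fixed y, x³ = 6·y³ + 15, so a solution requires the RHS to be a perfect cube.
Strategy: iterate y from -30 to 30, compute RHS = 6·y³ + 15, and check whether it is a (positive or negative) perfect cube.
Check small values of y:
  y = 0: RHS = 15 is not a perfect cube.
  y = 1: RHS = 21 is not a perfect cube.
  y = -1: RHS = 9 is not a perfect cube.
  y = 2: RHS = 63 is not a perfect cube.
  y = -2: RHS = -33 is not a perfect cube.
  y = 3: RHS = 177 is not a perfect cube.
  y = -3: RHS = -147 is not a perfect cube.
Continuing the search up to |y| = 30 finds no solutions either.
No (x, y) in the scanned range satisfies the equation.

No integer solutions with |y| ≤ 30.


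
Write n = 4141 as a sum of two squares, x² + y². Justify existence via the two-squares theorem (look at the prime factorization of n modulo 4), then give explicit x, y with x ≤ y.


Step 1: Factor n = 4141 = 41 · 101.
Step 2: Check the mod-4 condition on each prime factor: 41 ≡ 1 (mod 4), exponent 1; 101 ≡ 1 (mod 4), exponent 1.
All primes ≡ 3 (mod 4) appear to even exponent (or don't appear), so by the two-squares theorem n IS expressible as a sum of two squares.
Step 3: Build a representation. Here n = 41 · 101 is a product of primes ≡ 1 (mod 4). Each prime p ≡ 1 (mod 4) is itself a sum of two squares; find a² by testing p − a² for a perfect square:
  41: 41 − 1² = 40, 41 − 2² = 37, 41 − 3² = 32, 41 − 4² = 25 = 5² ⇒ 41 = 4² + 5².
  101: 101 − 1² = 100 = 10² ⇒ 101 = 1² + 10².
  Combine using the Brahmagupta–Fibonacci identity (a² + b²)(c² + d²) = (ac − bd)² + (ad + bc)² = (ac + bd)² + (ad − bc)²:
  41 · 101 = 4141: from (4² + 5²)(1² + 10²), take (4·1 − 5·10, 4·10 + 5·1) = (4 − 50, 40 + 5) = (-46, 45); dropping signs (only squares matter) gives (46, 45); check 46² + 45² = 2116 + 2025 = 4141 ✓.
Step 4: Order so x ≤ y and verify: 45² + 46² = 2025 + 2116 = 4141 = n. ✓

n = 4141 = 45² + 46² (one valid representation with x ≤ y).


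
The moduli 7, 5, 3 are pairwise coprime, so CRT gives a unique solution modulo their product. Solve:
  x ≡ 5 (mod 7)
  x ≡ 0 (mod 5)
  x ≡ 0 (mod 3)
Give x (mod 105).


Moduli 7, 5, 3 are pairwise coprime; by CRT there is a unique solution modulo M = 7 · 5 · 3 = 105.
Solve pairwise, accumulating the modulus:
  Start with x ≡ 5 (mod 7).
  Combine with x ≡ 0 (mod 5): since gcd(7, 5) = 1, we get a unique residue mod 35.
    Write x = 5 + 7·t and substitute into x ≡ 0 (mod 5): 7·t ≡ 0 − 5 = -5 (mod 5).
    Reduce coefficients mod 5: 2·t ≡ 0 (mod 5).
    The inverse of 2 mod 5 is 3 (since 2·3 = 6 = 1·5 + 1), so t ≡ 3·0 = 0 ≡ 0 (mod 5).
    Then x = 5 + 7·0 = 5, valid modulo lcm(7, 5) = 35: x ≡ 5 (mod 35).
  Combine with x ≡ 0 (mod 3): since gcd(35, 3) = 1, we get a unique residue mod 105.
    Write x = 5 + 35·t and substitute into x ≡ 0 (mod 3): 35·t ≡ 0 − 5 = -5 (mod 3).
    Reduce coefficients mod 3: 2·t ≡ 1 (mod 3).
    The inverse of 2 mod 3 is 2 (since 2·2 = 4 = 1·3 + 1), so t ≡ 2·1 = 2 ≡ 2 (mod 3).
    Then x = 5 + 35·2 = 75, valid modulo lcm(35, 3) = 105: x ≡ 75 (mod 105).
Verify: 75 mod 7 = 5 ✓, 75 mod 5 = 0 ✓, 75 mod 3 = 0 ✓.

x ≡ 75 (mod 105).


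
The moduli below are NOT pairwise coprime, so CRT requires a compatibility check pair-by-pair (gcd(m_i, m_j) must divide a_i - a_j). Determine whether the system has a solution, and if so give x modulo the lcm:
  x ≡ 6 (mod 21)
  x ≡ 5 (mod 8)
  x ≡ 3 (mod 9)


Moduli 21, 8, 9 are not pairwise coprime, so CRT works modulo lcm(m_i) when all pairwise compatibility conditions hold.
Pairwise compatibility: gcd(m_i, m_j) must divide a_i - a_j for every pair.
Merge one congruence at a time:
  Start: x ≡ 6 (mod 21).
  Combine with x ≡ 5 (mod 8): gcd(21, 8) = 1; 5 - 6 = -1, which IS divisible by 1, so compatible.
    Write x = 6 + 21·t and substitute into x ≡ 5 (mod 8): 21·t ≡ 5 − 6 = -1 (mod 8).
    Reduce coefficients mod 8: 5·t ≡ 7 (mod 8).
    The inverse of 5 mod 8 is 5 (since 5·5 = 25 = 3·8 + 1), so t ≡ 5·7 = 35 ≡ 3 (mod 8).
    Then x = 6 + 21·3 = 69, valid modulo lcm(21, 8) = 168: x ≡ 69 (mod 168).
  Combine with x ≡ 3 (mod 9): gcd(168, 9) = 3; 3 - 69 = -66, which IS divisible by 3, so compatible.
    Write x = 69 + 168·t and substitute into x ≡ 3 (mod 9): 168·t ≡ 3 − 69 = -66 (mod 9).
    Divide the congruence (and modulus) by g = 3: 56·t ≡ -22 (mod 3).
    Reduce coefficients mod 3: 2·t ≡ 2 (mod 3).
    The inverse of 2 mod 3 is 2 (since 2·2 = 4 = 1·3 + 1), so t ≡ 2·2 = 4 ≡ 1 (mod 3).
    Then x = 69 + 168·1 = 237, valid modulo lcm(168, 9) = 504: x ≡ 237 (mod 504).
Verify: 237 mod 21 = 6, 237 mod 8 = 5, 237 mod 9 = 3.

x ≡ 237 (mod 504).


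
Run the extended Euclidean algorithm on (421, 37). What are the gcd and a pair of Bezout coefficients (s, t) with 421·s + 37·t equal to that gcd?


Euclidean algorithm on (421, 37) — divide until remainder is 0:
  421 = 11 · 37 + 14
  37 = 2 · 14 + 9
  14 = 1 · 9 + 5
  9 = 1 · 5 + 4
  5 = 1 · 4 + 1
  4 = 4 · 1 + 0
gcd(421, 37) = 1.
Track Bezout coefficients alongside the remainders: start with r₀ = 421 = a·1 + b·0 (s = 1, t = 0) and r₁ = 37 = a·0 + b·1 (s = 0, t = 1); each new remainder r_{k+1} = r_{k-1} − q_k·r_k inherits s_{k+1} = s_{k-1} − q_k·s_k, t_{k+1} = t_{k-1} − q_k·t_k, so r_k = a·s_k + b·t_k at every step:
  q = 11: r = 14, s = 1 − 11·0 = 1, t = 0 − 11·1 = -11  (check: 421·1 + 37·(-11) = 14)
  q = 2: r = 9, s = 0 − 2·1 = -2, t = 1 − 2·(-11) = 23  (check: 421·(-2) + 37·23 = 9)
  q = 1: r = 5, s = 1 − 1·(-2) = 3, t = -11 − 1·23 = -34  (check: 421·3 + 37·(-34) = 5)
  q = 1: r = 4, s = -2 − 1·3 = -5, t = 23 − 1·(-34) = 57  (check: 421·(-5) + 37·57 = 4)
  q = 1: r = 1, s = 3 − 1·(-5) = 8, t = -34 − 1·57 = -91  (check: 421·8 + 37·(-91) = 1)
The row with r = 1 (the gcd) gives the Bezout coefficients s = 8, t = -91.
Result: 421 · (8) + 37 · (-91) = 1.

gcd(421, 37) = 1; s = 8, t = -91 (check: 421·8 + 37·(-91) = 1).


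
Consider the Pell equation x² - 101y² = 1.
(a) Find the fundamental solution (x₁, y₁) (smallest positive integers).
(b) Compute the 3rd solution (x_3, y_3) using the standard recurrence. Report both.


Step 1: Find the fundamental solution (x₁, y₁) of x² - 101y² = 1.
  Expand √101 as a continued fraction. a₀ = ⌊√101⌋ = 10; iterate m_{k+1} = d_k·a_k − m_k, d_{k+1} = (101 − m_{k+1}²)/d_k, a_{k+1} = ⌊(a₀ + m_{k+1})/d_{k+1}⌋ (starting m₀ = 0, d₀ = 1), with convergents p_k = a_k·p_{k-1} + p_{k-2}, q_k = a_k·q_{k-1} + q_{k-2} (p₋₁ = 1, q₋₁ = 0):
  k = 0: a₀ = 10; p₀/q₀ = 10/1; p₀² − 101·q₀² = 100 − 101 = -1.
  k = 1: m = 10, d = 1, a = ⌊(10 + 10)/1⌋ = 20; p/q = (20·10 + 1)/(20·1 + 0) = 201/20; p² − 101·q² = 40401 − 40400 = 1.
  The first convergent with p² − 101·q² = 1 gives the fundamental solution (x₁, y₁) = (201, 20).
Step 2: Apply the recurrence (x_{n+1}, y_{n+1}) = (x₁x_n + 101y₁y_n, x₁y_n + y₁x_n) repeatedly.
  From (x_1, y_1) = (201, 20): x_2 = 201·201 + 101·20·20 = 80801; y_2 = 201·20 + 20·201 = 8040.
  From (x_2, y_2) = (80801, 8040): x_3 = 201·80801 + 101·20·8040 = 32481801; y_3 = 201·8040 + 20·80801 = 3232060.
Step 3: Verify x_3² - 101·y_3² = 1055067396203601 - 1055067396203600 = 1 (should be 1). ✓

(x_1, y_1) = (201, 20); (x_3, y_3) = (32481801, 3232060).


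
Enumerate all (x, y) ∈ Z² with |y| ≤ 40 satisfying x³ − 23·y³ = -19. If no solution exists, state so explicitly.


The equation is x³ - 23y³ = -19. For fixed y, x³ = 23·y³ − 19, so a solution requires the RHS to be a perfect cube.
Strategy: iterate y from -40 to 40, compute RHS = 23·y³ − 19, and check whether it is a (positive or negative) perfect cube.
Check small values of y:
  y = 0: RHS = -19 is not a perfect cube.
  y = 1: RHS = 4 is not a perfect cube.
  y = -1: RHS = -42 is not a perfect cube.
  y = 2: RHS = 165 is not a perfect cube.
  y = -2: RHS = -203 is not a perfect cube.
  y = 3: RHS = 602 is not a perfect cube.
  y = -3: RHS = -640 is not a perfect cube.
Continuing the search up to |y| = 40 finds no solutions either.
No (x, y) in the scanned range satisfies the equation.

No integer solutions with |y| ≤ 40.


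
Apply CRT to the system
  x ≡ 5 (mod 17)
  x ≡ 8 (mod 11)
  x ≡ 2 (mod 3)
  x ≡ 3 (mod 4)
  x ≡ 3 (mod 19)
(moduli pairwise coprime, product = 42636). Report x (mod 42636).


Product of moduli M = 17 · 11 · 3 · 4 · 19 = 42636.
Merge one congruence at a time:
  Start: x ≡ 5 (mod 17).
  Combine with x ≡ 8 (mod 11); new modulus lcm = 187.
    Write x = 5 + 17·t and substitute into x ≡ 8 (mod 11): 17·t ≡ 8 − 5 = 3 (mod 11).
    Reduce coefficients mod 11: 6·t ≡ 3 (mod 11).
    The inverse of 6 mod 11 is 2 (since 6·2 = 12 = 1·11 + 1), so t ≡ 2·3 = 6 ≡ 6 (mod 11).
    Then x = 5 + 17·6 = 107, valid modulo lcm(17, 11) = 187: x ≡ 107 (mod 187).
  Combine with x ≡ 2 (mod 3); new modulus lcm = 561.
    Write x = 107 + 187·t and substitute into x ≡ 2 (mod 3): 187·t ≡ 2 − 107 = -105 (mod 3).
    Reduce coefficients mod 3: 1·t ≡ 0 (mod 3).
    So t ≡ 0 (mod 3).
    Then x = 107 + 187·0 = 107, valid modulo lcm(187, 3) = 561: x ≡ 107 (mod 561).
  Combine with x ≡ 3 (mod 4); new modulus lcm = 2244.
    Write x = 107 + 561·t and substitute into x ≡ 3 (mod 4): 561·t ≡ 3 − 107 = -104 (mod 4).
    Reduce coefficients mod 4: 1·t ≡ 0 (mod 4).
    So t ≡ 0 (mod 4).
    Then x = 107 + 561·0 = 107, valid modulo lcm(561, 4) = 2244: x ≡ 107 (mod 2244).
  Combine with x ≡ 3 (mod 19); new modulus lcm = 42636.
    Write x = 107 + 2244·t and substitute into x ≡ 3 (mod 19): 2244·t ≡ 3 − 107 = -104 (mod 19).
    Reduce coefficients mod 19: 2·t ≡ 10 (mod 19).
    The inverse of 2 mod 19 is 10 (since 2·10 = 20 = 1·19 + 1), so t ≡ 10·10 = 100 ≡ 5 (mod 19).
    Then x = 107 + 2244·5 = 11327, valid modulo lcm(2244, 19) = 42636: x ≡ 11327 (mod 42636).
Verify against each original: 11327 mod 17 = 5, 11327 mod 11 = 8, 11327 mod 3 = 2, 11327 mod 4 = 3, 11327 mod 19 = 3.

x ≡ 11327 (mod 42636).


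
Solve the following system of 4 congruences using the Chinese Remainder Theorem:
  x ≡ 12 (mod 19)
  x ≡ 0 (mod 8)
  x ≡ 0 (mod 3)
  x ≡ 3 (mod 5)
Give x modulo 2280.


Product of moduli M = 19 · 8 · 3 · 5 = 2280.
Merge one congruence at a time:
  Start: x ≡ 12 (mod 19).
  Combine with x ≡ 0 (mod 8); new modulus lcm = 152.
    Write x = 12 + 19·t and substitute into x ≡ 0 (mod 8): 19·t ≡ 0 − 12 = -12 (mod 8).
    Reduce coefficients mod 8: 3·t ≡ 4 (mod 8).
    The inverse of 3 mod 8 is 3 (since 3·3 = 9 = 1·8 + 1), so t ≡ 3·4 = 12 ≡ 4 (mod 8).
    Then x = 12 + 19·4 = 88, valid modulo lcm(19, 8) = 152: x ≡ 88 (mod 152).
  Combine with x ≡ 0 (mod 3); new modulus lcm = 456.
    Write x = 88 + 152·t and substitute into x ≡ 0 (mod 3): 152·t ≡ 0 − 88 = -88 (mod 3).
    Reduce coefficients mod 3: 2·t ≡ 2 (mod 3).
    The inverse of 2 mod 3 is 2 (since 2·2 = 4 = 1·3 + 1), so t ≡ 2·2 = 4 ≡ 1 (mod 3).
    Then x = 88 + 152·1 = 240, valid modulo lcm(152, 3) = 456: x ≡ 240 (mod 456).
  Combine with x ≡ 3 (mod 5); new modulus lcm = 2280.
    Write x = 240 + 456·t and substitute into x ≡ 3 (mod 5): 456·t ≡ 3 − 240 = -237 (mod 5).
    Reduce coefficients mod 5: 1·t ≡ 3 (mod 5).
    So t ≡ 3 (mod 5).
    Then x = 240 + 456·3 = 1608, valid modulo lcm(456, 5) = 2280: x ≡ 1608 (mod 2280).
Verify against each original: 1608 mod 19 = 12, 1608 mod 8 = 0, 1608 mod 3 = 0, 1608 mod 5 = 3.

x ≡ 1608 (mod 2280).


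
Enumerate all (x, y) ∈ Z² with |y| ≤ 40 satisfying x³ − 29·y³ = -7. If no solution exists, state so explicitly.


The equation is x³ - 29y³ = -7. For fixed y, x³ = 29·y³ − 7, so a solution requires the RHS to be a perfect cube.
Strategy: iterate y from -40 to 40, compute RHS = 29·y³ − 7, and check whether it is a (positive or negative) perfect cube.
Check small values of y:
  y = 0: RHS = -7 is not a perfect cube.
  y = 1: RHS = 22 is not a perfect cube.
  y = -1: RHS = -36 is not a perfect cube.
  y = 2: RHS = 225 is not a perfect cube.
  y = -2: RHS = -239 is not a perfect cube.
  y = 3: RHS = 776 is not a perfect cube.
  y = -3: RHS = -790 is not a perfect cube.
Continuing the search up to |y| = 40 finds no solutions either.
No (x, y) in the scanned range satisfies the equation.

No integer solutions with |y| ≤ 40.


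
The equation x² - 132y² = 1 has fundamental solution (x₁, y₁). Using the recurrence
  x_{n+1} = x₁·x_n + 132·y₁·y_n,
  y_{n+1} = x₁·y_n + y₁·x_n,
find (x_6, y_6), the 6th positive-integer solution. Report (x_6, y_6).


Step 1: Find the fundamental solution (x₁, y₁) of x² - 132y² = 1.
  Expand √132 as a continued fraction. a₀ = ⌊√132⌋ = 11; iterate m_{k+1} = d_k·a_k − m_k, d_{k+1} = (132 − m_{k+1}²)/d_k, a_{k+1} = ⌊(a₀ + m_{k+1})/d_{k+1}⌋ (starting m₀ = 0, d₀ = 1), with convergents p_k = a_k·p_{k-1} + p_{k-2}, q_k = a_k·q_{k-1} + q_{k-2} (p₋₁ = 1, q₋₁ = 0):
  k = 0: a₀ = 11; p₀/q₀ = 11/1; p₀² − 132·q₀² = 121 − 132 = -11.
  k = 1: m = 11, d = 11, a = ⌊(11 + 11)/11⌋ = 2; p/q = (2·11 + 1)/(2·1 + 0) = 23/2; p² − 132·q² = 529 − 528 = 1.
  The first convergent with p² − 132·q² = 1 gives the fundamental solution (x₁, y₁) = (23, 2).
Step 2: Apply the recurrence (x_{n+1}, y_{n+1}) = (x₁x_n + 132y₁y_n, x₁y_n + y₁x_n) repeatedly.
  From (x_1, y_1) = (23, 2): x_2 = 23·23 + 132·2·2 = 1057; y_2 = 23·2 + 2·23 = 92.
  From (x_2, y_2) = (1057, 92): x_3 = 23·1057 + 132·2·92 = 48599; y_3 = 23·92 + 2·1057 = 4230.
  From (x_3, y_3) = (48599, 4230): x_4 = 23·48599 + 132·2·4230 = 2234497; y_4 = 23·4230 + 2·48599 = 194488.
  From (x_4, y_4) = (2234497, 194488): x_5 = 23·2234497 + 132·2·194488 = 102738263; y_5 = 23·194488 + 2·2234497 = 8942218.
  From (x_5, y_5) = (102738263, 8942218): x_6 = 23·102738263 + 132·2·8942218 = 4723725601; y_6 = 23·8942218 + 2·102738263 = 411147540.
Step 3: Verify x_6² - 132·y_6² = 22313583553542811201 - 22313583553542811200 = 1 (should be 1). ✓

(x_1, y_1) = (23, 2); (x_6, y_6) = (4723725601, 411147540).


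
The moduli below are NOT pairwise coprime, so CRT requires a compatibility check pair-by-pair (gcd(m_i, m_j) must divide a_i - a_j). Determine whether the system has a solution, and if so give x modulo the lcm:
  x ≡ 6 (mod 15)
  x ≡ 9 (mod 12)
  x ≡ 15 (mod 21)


Moduli 15, 12, 21 are not pairwise coprime, so CRT works modulo lcm(m_i) when all pairwise compatibility conditions hold.
Pairwise compatibility: gcd(m_i, m_j) must divide a_i - a_j for every pair.
Merge one congruence at a time:
  Start: x ≡ 6 (mod 15).
  Combine with x ≡ 9 (mod 12): gcd(15, 12) = 3; 9 - 6 = 3, which IS divisible by 3, so compatible.
    Write x = 6 + 15·t and substitute into x ≡ 9 (mod 12): 15·t ≡ 9 − 6 = 3 (mod 12).
    Divide the congruence (and modulus) by g = 3: 5·t ≡ 1 (mod 4).
    Reduce coefficients mod 4: 1·t ≡ 1 (mod 4).
    So t ≡ 1 (mod 4).
    Then x = 6 + 15·1 = 21, valid modulo lcm(15, 12) = 60: x ≡ 21 (mod 60).
  Combine with x ≡ 15 (mod 21): gcd(60, 21) = 3; 15 - 21 = -6, which IS divisible by 3, so compatible.
    Write x = 21 + 60·t and substitute into x ≡ 15 (mod 21): 60·t ≡ 15 − 21 = -6 (mod 21).
    Divide the congruence (and modulus) by g = 3: 20·t ≡ -2 (mod 7).
    Reduce coefficients mod 7: 6·t ≡ 5 (mod 7).
    The inverse of 6 mod 7 is 6 (since 6·6 = 36 = 5·7 + 1), so t ≡ 6·5 = 30 ≡ 2 (mod 7).
    Then x = 21 + 60·2 = 141, valid modulo lcm(60, 21) = 420: x ≡ 141 (mod 420).
Verify: 141 mod 15 = 6, 141 mod 12 = 9, 141 mod 21 = 15.

x ≡ 141 (mod 420).


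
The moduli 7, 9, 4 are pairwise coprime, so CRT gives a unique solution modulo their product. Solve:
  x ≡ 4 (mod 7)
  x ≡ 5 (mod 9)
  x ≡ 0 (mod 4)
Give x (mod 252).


Moduli 7, 9, 4 are pairwise coprime; by CRT there is a unique solution modulo M = 7 · 9 · 4 = 252.
Solve pairwise, accumulating the modulus:
  Start with x ≡ 4 (mod 7).
  Combine with x ≡ 5 (mod 9): since gcd(7, 9) = 1, we get a unique residue mod 63.
    Write x = 4 + 7·t and substitute into x ≡ 5 (mod 9): 7·t ≡ 5 − 4 = 1 (mod 9).
    The inverse of 7 mod 9 is 4 (since 7·4 = 28 = 3·9 + 1), so t ≡ 4·1 = 4 ≡ 4 (mod 9).
    Then x = 4 + 7·4 = 32, valid modulo lcm(7, 9) = 63: x ≡ 32 (mod 63).
  Combine with x ≡ 0 (mod 4): since gcd(63, 4) = 1, we get a unique residue mod 252.
    Write x = 32 + 63·t and substitute into x ≡ 0 (mod 4): 63·t ≡ 0 − 32 = -32 (mod 4).
    Reduce coefficients mod 4: 3·t ≡ 0 (mod 4).
    The inverse of 3 mod 4 is 3 (since 3·3 = 9 = 2·4 + 1), so t ≡ 3·0 = 0 ≡ 0 (mod 4).
    Then x = 32 + 63·0 = 32, valid modulo lcm(63, 4) = 252: x ≡ 32 (mod 252).
Verify: 32 mod 7 = 4 ✓, 32 mod 9 = 5 ✓, 32 mod 4 = 0 ✓.

x ≡ 32 (mod 252).


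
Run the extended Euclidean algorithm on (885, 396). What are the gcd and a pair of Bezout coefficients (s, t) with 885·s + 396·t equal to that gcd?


Euclidean algorithm on (885, 396) — divide until remainder is 0:
  885 = 2 · 396 + 93
  396 = 4 · 93 + 24
  93 = 3 · 24 + 21
  24 = 1 · 21 + 3
  21 = 7 · 3 + 0
gcd(885, 396) = 3.
Track Bezout coefficients alongside the remainders: start with r₀ = 885 = a·1 + b·0 (s = 1, t = 0) and r₁ = 396 = a·0 + b·1 (s = 0, t = 1); each new remainder r_{k+1} = r_{k-1} − q_k·r_k inherits s_{k+1} = s_{k-1} − q_k·s_k, t_{k+1} = t_{k-1} − q_k·t_k, so r_k = a·s_k + b·t_k at every step:
  q = 2: r = 93, s = 1 − 2·0 = 1, t = 0 − 2·1 = -2  (check: 885·1 + 396·(-2) = 93)
  q = 4: r = 24, s = 0 − 4·1 = -4, t = 1 − 4·(-2) = 9  (check: 885·(-4) + 396·9 = 24)
  q = 3: r = 21, s = 1 − 3·(-4) = 13, t = -2 − 3·9 = -29  (check: 885·13 + 396·(-29) = 21)
  q = 1: r = 3, s = -4 − 1·13 = -17, t = 9 − 1·(-29) = 38  (check: 885·(-17) + 396·38 = 3)
The row with r = 3 (the gcd) gives the Bezout coefficients s = -17, t = 38.
Result: 885 · (-17) + 396 · (38) = 3.

gcd(885, 396) = 3; s = -17, t = 38 (check: 885·(-17) + 396·38 = 3).


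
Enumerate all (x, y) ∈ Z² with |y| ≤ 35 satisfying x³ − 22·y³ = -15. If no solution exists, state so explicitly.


The equation is x³ - 22y³ = -15. For fixed y, x³ = 22·y³ − 15, so a solution requires the RHS to be a perfect cube.
Strategy: iterate y from -35 to 35, compute RHS = 22·y³ − 15, and check whether it is a (positive or negative) perfect cube.
Check small values of y:
  y = 0: RHS = -15 is not a perfect cube.
  y = 1: RHS = 7 is not a perfect cube.
  y = -1: RHS = -37 is not a perfect cube.
  y = 2: RHS = 161 is not a perfect cube.
  y = -2: RHS = -191 is not a perfect cube.
  y = 3: RHS = 579 is not a perfect cube.
  y = -3: RHS = -609 is not a perfect cube.
Continuing the search up to |y| = 35 finds no solutions either.
No (x, y) in the scanned range satisfies the equation.

No integer solutions with |y| ≤ 35.


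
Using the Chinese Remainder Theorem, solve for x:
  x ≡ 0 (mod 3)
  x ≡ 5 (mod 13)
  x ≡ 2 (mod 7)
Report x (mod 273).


Moduli 3, 13, 7 are pairwise coprime; by CRT there is a unique solution modulo M = 3 · 13 · 7 = 273.
Solve pairwise, accumulating the modulus:
  Start with x ≡ 0 (mod 3).
  Combine with x ≡ 5 (mod 13): since gcd(3, 13) = 1, we get a unique residue mod 39.
    Write x = 0 + 3·t and substitute into x ≡ 5 (mod 13): 3·t ≡ 5 − 0 = 5 (mod 13).
    The inverse of 3 mod 13 is 9 (since 3·9 = 27 = 2·13 + 1), so t ≡ 9·5 = 45 ≡ 6 (mod 13).
    Then x = 0 + 3·6 = 18, valid modulo lcm(3, 13) = 39: x ≡ 18 (mod 39).
  Combine with x ≡ 2 (mod 7): since gcd(39, 7) = 1, we get a unique residue mod 273.
    Write x = 18 + 39·t and substitute into x ≡ 2 (mod 7): 39·t ≡ 2 − 18 = -16 (mod 7).
    Reduce coefficients mod 7: 4·t ≡ 5 (mod 7).
    The inverse of 4 mod 7 is 2 (since 4·2 = 8 = 1·7 + 1), so t ≡ 2·5 = 10 ≡ 3 (mod 7).
    Then x = 18 + 39·3 = 135, valid modulo lcm(39, 7) = 273: x ≡ 135 (mod 273).
Verify: 135 mod 3 = 0 ✓, 135 mod 13 = 5 ✓, 135 mod 7 = 2 ✓.

x ≡ 135 (mod 273).
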